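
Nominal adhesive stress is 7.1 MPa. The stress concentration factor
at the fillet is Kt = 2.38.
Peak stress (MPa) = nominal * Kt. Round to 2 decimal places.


Peak = 7.1 * 2.38 = 16.90 MPa

16.90


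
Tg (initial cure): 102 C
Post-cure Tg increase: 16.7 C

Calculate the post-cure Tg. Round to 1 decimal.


Post-cure Tg = 102 + 16.7 = 118.7 C

118.7


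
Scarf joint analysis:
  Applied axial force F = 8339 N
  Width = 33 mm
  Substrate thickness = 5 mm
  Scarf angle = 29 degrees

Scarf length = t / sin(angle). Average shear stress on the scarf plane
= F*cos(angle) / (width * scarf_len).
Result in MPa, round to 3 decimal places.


Scarf length = 5 / sin(29 deg) = 10.3133 mm
cos(29 deg) = 0.874620
Shear = 8339 * 0.874620 / (33 * 10.3133)
= 21.430 MPa

21.430


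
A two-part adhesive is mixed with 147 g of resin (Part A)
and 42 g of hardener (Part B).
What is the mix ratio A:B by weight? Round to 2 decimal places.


Mix ratio = mass_A / mass_B
= 147 / 42
= 3.50

3.50


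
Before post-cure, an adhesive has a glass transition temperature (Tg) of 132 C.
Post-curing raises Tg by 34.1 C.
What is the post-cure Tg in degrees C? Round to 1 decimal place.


Tg_post = Tg_base + delta_Tg
= 132 + 34.1
= 166.1 C

166.1


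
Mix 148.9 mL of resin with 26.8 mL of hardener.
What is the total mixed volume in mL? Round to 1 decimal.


Total = 148.9 + 26.8 = 175.7 mL

175.7


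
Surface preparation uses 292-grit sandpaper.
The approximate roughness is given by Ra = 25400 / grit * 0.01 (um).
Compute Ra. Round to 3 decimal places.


Ra = 25400 / 292 * 0.01
= 254 / 292
= 0.870 um

0.870


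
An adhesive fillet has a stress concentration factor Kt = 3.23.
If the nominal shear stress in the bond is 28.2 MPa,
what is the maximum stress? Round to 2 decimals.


Max stress = 28.2 * 3.23 = 91.09 MPa

91.09


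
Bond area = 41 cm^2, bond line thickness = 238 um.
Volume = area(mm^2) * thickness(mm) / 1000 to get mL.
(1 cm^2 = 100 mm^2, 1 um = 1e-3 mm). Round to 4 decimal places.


area_mm2 = 41 * 100 = 4100
blt_mm = 238 * 1e-3 = 0.238
vol_mm3 = 4100 * 0.238 = 975.8
vol_mL = 975.8 / 1000 = 0.9758 mL

0.9758


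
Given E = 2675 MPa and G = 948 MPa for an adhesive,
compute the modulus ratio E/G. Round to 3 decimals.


E/G ratio = 2675 / 948 = 2.822

2.822


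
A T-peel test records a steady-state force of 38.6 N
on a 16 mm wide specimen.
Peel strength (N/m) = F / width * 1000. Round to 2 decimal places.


Peel strength = 38.6 / 16 * 1000
= 2412.50 N/m

2412.50


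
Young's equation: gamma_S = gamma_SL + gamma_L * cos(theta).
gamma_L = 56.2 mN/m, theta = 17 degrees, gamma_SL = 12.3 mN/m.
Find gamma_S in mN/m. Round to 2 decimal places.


cos(17 deg) = 0.956305
gamma_S = 12.3 + 56.2 * 0.956305
= 66.04 mN/m

66.04


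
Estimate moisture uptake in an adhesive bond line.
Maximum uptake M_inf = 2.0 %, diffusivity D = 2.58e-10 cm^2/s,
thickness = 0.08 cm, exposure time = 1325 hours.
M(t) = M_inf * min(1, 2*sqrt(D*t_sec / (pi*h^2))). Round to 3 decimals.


Convert time: 1325 h = 4770000 s
ratio = min(1, 2*sqrt(2.58e-10*4770000/(pi*0.08^2)))
= 0.494805
M(t) = 2.0 * 0.494805 = 0.990%

0.990


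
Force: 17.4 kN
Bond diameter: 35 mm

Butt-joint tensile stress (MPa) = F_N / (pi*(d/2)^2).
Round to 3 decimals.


F_N = 17.4 * 1000 = 17400.0 N
A = pi*(17.5)^2 = 962.1128 mm^2
stress = 17400.0 / 962.1128 = 18.085 MPa

18.085


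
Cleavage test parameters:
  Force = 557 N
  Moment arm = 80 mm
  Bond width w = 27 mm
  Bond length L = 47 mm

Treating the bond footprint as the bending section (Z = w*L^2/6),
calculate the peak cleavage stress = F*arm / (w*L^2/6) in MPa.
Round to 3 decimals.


M = 557 * 80 = 44560 N*mm
Z = 27 * 47^2 / 6 = 59643 / 6 mm^3
sigma = M / Z = 6 * 44560 / 59643 = 267360 / 59643
= 4.483 MPa

4.483


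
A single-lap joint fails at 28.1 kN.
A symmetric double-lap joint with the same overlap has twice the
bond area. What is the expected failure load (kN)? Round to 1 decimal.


Double-lap load = 2 * 28.1 = 56.2 kN

56.2


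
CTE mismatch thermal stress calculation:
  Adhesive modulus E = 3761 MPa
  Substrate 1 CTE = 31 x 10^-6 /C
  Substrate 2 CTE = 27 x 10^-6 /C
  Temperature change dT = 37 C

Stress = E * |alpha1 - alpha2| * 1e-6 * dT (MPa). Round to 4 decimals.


delta_alpha = |31 - 27| = 4 x 10^-6/C
Stress = 3761 * 4e-6 * 37
= 0.5566 MPa

0.5566


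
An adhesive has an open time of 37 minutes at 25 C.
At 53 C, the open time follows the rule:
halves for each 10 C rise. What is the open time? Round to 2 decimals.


Factor = 2^((53-25)/10) = 6.9644
Open time = 37 / 6.9644 = 5.31 min

5.31


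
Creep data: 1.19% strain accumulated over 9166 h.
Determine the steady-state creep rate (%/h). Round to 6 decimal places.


Rate = 1.19 / 9166 = 0.000130 %/h

0.000130


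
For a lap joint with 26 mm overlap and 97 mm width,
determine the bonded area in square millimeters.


Area = 26 * 97 = 2522 mm^2

2522


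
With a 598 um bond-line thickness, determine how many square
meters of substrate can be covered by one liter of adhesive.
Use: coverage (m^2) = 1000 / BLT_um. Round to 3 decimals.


Coverage = 1000 / 598 = 1.672 m^2

1.672


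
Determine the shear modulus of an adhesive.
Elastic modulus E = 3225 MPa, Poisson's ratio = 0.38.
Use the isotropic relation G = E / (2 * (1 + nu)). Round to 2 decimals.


G = 3225 / (2*(1+0.38)) = 3225 / 2.76
= 1168.48 MPa

1168.48


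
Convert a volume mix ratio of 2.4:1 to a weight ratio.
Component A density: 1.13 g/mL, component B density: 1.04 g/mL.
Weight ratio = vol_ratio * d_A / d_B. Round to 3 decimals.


= 2.4 * 1.13 / 1.04 = 2.608

2.608


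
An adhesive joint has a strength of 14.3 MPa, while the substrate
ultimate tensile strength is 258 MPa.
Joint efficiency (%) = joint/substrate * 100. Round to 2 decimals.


Efficiency = 14.3 / 258 * 100
= 5.54%

5.54


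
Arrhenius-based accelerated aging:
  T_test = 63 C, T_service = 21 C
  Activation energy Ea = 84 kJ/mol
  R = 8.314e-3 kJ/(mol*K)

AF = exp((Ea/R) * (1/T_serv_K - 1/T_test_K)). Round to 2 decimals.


T_test_K = 336.15, T_serv_K = 294.15
AF = exp((84/8.314e-3) * (1/294.15 - 1/336.15))
= 73.08

73.08


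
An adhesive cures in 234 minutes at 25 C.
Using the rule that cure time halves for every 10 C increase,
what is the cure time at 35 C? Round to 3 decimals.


Factor = 2^((35 - 25) / 10) = 2.0000
Cure time = 234 / 2.0000
= 117.000 minutes

117.000


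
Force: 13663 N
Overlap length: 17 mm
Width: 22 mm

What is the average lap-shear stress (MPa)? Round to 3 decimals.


Average shear stress = F / (overlap * width)
= 13663 / (17 * 22)
= 36.532 MPa

36.532


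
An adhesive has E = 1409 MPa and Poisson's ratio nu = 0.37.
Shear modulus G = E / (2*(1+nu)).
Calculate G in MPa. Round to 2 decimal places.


G = 1409 / (2*(1+0.37))
= 1409 / 2.74
= 514.23 MPa

514.23


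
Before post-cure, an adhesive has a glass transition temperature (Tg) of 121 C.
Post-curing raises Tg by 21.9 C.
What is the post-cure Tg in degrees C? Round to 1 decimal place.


Tg_post = Tg_base + delta_Tg
= 121 + 21.9
= 142.9 C

142.9


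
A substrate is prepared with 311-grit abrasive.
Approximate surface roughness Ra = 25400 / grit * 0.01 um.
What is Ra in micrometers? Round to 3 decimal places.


Ra = 25400 / 311 * 0.01 = 0.817 um

0.817


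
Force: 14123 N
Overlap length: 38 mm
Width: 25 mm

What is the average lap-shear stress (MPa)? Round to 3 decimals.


Average shear stress = F / (overlap * width)
= 14123 / (38 * 25)
= 14.866 MPa

14.866


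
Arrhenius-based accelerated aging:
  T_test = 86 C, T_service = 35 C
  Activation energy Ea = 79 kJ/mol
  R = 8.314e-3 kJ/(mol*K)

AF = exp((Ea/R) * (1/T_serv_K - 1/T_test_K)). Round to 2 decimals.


T_test_K = 359.15, T_serv_K = 308.15
AF = exp((79/8.314e-3) * (1/308.15 - 1/359.15))
= 79.74

79.74


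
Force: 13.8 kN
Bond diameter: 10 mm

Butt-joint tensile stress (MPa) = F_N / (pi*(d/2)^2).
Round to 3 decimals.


F_N = 13.8 * 1000 = 13800.0 N
A = pi*(5.0)^2 = 78.5398 mm^2
stress = 13800.0 / 78.5398 = 175.707 MPa

175.707


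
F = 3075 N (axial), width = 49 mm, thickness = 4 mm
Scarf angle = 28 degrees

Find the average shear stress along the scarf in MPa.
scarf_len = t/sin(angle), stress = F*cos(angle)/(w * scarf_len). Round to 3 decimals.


scarf_len = 4/sin(28 deg) = 8.5202
cos(28 deg) = 0.882948
stress = 3075*0.882948/(49*8.5202) = 6.503 MPa

6.503


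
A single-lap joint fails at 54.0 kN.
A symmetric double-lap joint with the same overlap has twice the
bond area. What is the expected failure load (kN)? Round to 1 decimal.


Double-lap load = 2 * 54.0 = 108.0 kN

108.0


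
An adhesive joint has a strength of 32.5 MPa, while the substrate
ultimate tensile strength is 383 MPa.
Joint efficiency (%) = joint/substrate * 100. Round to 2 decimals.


Efficiency = 32.5 / 383 * 100
= 8.49%

8.49


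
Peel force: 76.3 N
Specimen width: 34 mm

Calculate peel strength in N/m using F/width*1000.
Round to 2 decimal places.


Peel strength = 76.3 / 34 * 1000 = 2244.12 N/m

2244.12


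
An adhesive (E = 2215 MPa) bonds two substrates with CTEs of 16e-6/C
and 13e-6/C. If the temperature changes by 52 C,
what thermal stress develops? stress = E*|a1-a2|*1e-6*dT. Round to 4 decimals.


Stress = 2215 * |16 - 13| * 1e-6 * 52
= 0.3455 MPa

0.3455


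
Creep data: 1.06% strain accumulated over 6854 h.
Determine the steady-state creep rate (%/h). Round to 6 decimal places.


Rate = 1.06 / 6854 = 0.000155 %/h

0.000155


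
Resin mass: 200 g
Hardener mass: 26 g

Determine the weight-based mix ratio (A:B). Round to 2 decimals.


Ratio = 200 / 26 = 7.69

7.69


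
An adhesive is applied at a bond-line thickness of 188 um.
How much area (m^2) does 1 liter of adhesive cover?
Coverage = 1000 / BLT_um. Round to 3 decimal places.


Coverage = 1000 / 188 = 5.319 m^2

5.319


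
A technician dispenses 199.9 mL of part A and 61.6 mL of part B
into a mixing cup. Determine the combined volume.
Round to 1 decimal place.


Combined volume = 199.9 + 61.6
= 261.5 mL

261.5


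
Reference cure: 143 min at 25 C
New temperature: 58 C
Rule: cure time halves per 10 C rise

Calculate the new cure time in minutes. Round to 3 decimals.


factor = 2^((58-25)/10) = 9.8492
t_new = 143 / 9.8492 = 14.519 min

14.519


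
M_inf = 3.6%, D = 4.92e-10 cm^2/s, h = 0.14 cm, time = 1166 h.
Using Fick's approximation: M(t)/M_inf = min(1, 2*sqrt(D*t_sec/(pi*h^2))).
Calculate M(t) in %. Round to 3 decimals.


t = 4197600 s
ratio = min(1, 2*sqrt(4.92e-10*4197600/(pi*0.0196)))
= 0.366277
M(t) = 3.6 * 0.366277 = 1.319%

1.319


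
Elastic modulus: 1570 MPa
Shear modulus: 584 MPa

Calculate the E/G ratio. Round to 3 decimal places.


E / G = 1570 / 584 = 2.688

2.688


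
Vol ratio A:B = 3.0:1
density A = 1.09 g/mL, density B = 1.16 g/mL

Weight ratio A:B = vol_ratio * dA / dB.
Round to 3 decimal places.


Weight ratio = 3.0 * 1.09 / 1.16
= 2.819

2.819


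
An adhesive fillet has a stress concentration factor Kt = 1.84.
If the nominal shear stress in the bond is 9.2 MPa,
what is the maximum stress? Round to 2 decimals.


Max stress = 9.2 * 1.84 = 16.93 MPa

16.93


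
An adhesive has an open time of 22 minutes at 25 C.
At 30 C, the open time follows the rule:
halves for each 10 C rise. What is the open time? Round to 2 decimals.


Factor = 2^((30-25)/10) = 1.4142
Open time = 22 / 1.4142 = 15.56 min

15.56


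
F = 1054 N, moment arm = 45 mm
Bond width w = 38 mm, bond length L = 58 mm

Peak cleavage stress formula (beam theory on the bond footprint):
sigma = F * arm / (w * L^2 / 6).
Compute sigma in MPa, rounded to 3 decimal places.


sigma = (1054 * 45) / (38 * 3364 / 6)
= 47430 * 6 / 127832
= 284580 / 127832
= 2.226 MPa

2.226


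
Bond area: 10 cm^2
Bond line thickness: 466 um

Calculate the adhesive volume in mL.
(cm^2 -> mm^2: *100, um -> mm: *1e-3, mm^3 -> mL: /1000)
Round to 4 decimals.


V = 10*100 * 466*1e-3 / 1000
= 0.4660 mL

0.4660


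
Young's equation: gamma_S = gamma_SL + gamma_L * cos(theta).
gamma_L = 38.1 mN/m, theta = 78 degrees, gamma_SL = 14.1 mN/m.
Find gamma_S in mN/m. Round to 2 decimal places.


cos(78 deg) = 0.207912
gamma_S = 14.1 + 38.1 * 0.207912
= 22.02 mN/m

22.02


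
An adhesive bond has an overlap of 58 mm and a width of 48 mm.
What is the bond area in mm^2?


Bond area = overlap * width
= 58 * 48
= 2784 mm^2

2784


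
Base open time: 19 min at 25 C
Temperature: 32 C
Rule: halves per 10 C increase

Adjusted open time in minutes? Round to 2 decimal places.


Acceleration = 2^((32-25)/10) = 1.6245
Open time = 19 / 1.6245 = 11.70 min

11.70


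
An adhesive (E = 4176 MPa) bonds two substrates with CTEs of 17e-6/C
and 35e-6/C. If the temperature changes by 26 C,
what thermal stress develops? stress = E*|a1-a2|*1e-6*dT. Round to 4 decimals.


Stress = 4176 * |17 - 35| * 1e-6 * 26
= 1.9544 MPa

1.9544


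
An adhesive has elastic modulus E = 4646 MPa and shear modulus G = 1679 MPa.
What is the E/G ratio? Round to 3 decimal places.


E/G = 4646 / 1679 = 2.767

2.767


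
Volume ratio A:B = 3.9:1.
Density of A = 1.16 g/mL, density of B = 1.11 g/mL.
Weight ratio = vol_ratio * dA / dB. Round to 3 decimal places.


Wt ratio = 3.9 * 1.16 / 1.11
= 4.076

4.076


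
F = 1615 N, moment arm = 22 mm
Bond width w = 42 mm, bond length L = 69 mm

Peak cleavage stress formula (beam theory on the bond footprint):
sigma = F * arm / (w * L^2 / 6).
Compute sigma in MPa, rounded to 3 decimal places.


sigma = (1615 * 22) / (42 * 4761 / 6)
= 35530 * 6 / 199962
= 213180 / 199962
= 1.066 MPa

1.066


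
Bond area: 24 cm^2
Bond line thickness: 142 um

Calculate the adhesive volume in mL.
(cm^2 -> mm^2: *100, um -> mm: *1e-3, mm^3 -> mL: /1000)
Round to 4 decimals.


V = 24*100 * 142*1e-3 / 1000
= 0.3408 mL

0.3408


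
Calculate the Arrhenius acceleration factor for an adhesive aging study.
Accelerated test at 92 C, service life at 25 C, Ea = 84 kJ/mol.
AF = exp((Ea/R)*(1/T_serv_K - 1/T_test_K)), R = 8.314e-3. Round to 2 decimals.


T_test = 365.15 K, T_serv = 298.15 K
Ea/R = 84 / 0.008314 = 10103.44
AF = exp(10103.44 * (1/298.15 - 1/365.15))
= 501.61

501.61


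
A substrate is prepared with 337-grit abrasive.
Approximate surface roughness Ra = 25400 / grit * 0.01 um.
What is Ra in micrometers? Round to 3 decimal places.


Ra = 25400 / 337 * 0.01 = 0.754 um

0.754


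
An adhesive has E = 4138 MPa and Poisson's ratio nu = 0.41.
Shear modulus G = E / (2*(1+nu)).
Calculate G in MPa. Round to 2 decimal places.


G = 4138 / (2*(1+0.41))
= 4138 / 2.82
= 1467.38 MPa

1467.38


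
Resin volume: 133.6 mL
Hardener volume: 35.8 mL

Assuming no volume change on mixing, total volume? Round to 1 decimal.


V_total = 133.6 + 35.8 = 169.4 mL

169.4


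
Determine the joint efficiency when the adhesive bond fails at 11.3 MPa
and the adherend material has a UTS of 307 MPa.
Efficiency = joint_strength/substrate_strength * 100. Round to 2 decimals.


Joint efficiency = 11.3 / 307 * 100
= 3.68%

3.68


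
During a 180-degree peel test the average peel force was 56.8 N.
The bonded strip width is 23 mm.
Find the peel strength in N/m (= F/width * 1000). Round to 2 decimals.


Peel strength = F/width * 1000
= 56.8 / 23 * 1000
= 2469.57 N/m

2469.57


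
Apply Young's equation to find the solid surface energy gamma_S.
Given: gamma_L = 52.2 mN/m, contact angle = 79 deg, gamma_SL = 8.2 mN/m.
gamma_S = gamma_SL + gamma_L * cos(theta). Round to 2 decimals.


theta_rad = 79 * pi/180 = 1.378810
gamma_S = 8.2 + 52.2 * cos(1.378810)
= 18.16 mN/m

18.16


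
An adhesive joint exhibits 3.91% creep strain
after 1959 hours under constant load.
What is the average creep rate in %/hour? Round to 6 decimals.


Creep rate = strain / time
= 3.91 / 1959
= 0.001996 %/h

0.001996


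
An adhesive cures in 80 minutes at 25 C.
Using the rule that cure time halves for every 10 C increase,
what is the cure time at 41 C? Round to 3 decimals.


Factor = 2^((41 - 25) / 10) = 3.0314
Cure time = 80 / 3.0314
= 26.390 minutes

26.390


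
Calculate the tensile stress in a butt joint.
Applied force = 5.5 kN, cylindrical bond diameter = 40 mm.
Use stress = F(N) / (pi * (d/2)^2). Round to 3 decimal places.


A = pi * 20.0^2 = 1256.6371 mm^2
sigma = 5500.0 / 1256.6371 = 4.377 MPa

4.377


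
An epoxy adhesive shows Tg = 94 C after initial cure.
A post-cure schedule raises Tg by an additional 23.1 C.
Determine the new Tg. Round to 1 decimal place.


New Tg = 94 + 23.1
= 117.1 C

117.1


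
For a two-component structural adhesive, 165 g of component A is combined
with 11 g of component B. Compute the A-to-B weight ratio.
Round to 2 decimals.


Weight ratio A:B = 165 / 11
= 15.00

15.00


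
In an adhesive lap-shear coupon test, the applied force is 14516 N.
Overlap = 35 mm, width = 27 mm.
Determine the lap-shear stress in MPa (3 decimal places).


stress = F / (overlap * width)
= 14516 / (35 * 27)
= 15.361 MPa

15.361


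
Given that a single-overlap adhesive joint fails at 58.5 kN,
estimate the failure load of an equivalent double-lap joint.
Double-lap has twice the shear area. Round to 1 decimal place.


Double-lap factor = 2
Expected load = 58.5 * 2 = 117.0 kN

117.0


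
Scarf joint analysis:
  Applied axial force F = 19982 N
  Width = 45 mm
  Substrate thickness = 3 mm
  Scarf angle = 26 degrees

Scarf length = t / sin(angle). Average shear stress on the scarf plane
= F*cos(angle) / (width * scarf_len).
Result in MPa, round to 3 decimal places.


Scarf length = 3 / sin(26 deg) = 6.8435 mm
cos(26 deg) = 0.898794
Shear = 19982 * 0.898794 / (45 * 6.8435)
= 58.319 MPa

58.319


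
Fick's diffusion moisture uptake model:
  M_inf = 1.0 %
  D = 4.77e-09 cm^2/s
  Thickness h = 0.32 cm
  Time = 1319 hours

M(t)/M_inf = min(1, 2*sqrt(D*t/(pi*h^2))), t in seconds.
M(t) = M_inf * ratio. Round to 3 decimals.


t_sec = 1319 * 3600 = 4748400
ratio = 2*sqrt(4.77e-09*4748400/(pi*0.32^2))
= min(1, 0.530686)
= 0.530686
M(t) = 1.0 * 0.530686 = 0.531 %

0.531


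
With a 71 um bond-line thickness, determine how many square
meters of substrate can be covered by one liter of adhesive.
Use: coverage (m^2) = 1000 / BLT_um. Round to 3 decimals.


Coverage = 1000 / 71 = 14.085 m^2

14.085


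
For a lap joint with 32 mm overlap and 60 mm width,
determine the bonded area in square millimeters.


Area = 32 * 60 = 1920 mm^2

1920


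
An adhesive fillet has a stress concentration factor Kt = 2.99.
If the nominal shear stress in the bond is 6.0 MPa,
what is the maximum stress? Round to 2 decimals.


Max stress = 6.0 * 2.99 = 17.94 MPa

17.94


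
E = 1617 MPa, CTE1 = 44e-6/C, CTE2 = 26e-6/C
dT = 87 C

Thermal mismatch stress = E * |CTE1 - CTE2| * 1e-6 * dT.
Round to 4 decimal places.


= 1617 * 18e-6 * 87
= 2.5322 MPa

2.5322


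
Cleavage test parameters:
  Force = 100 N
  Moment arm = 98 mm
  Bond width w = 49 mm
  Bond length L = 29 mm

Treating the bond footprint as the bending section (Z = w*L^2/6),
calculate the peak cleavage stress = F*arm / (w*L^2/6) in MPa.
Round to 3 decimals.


M = 100 * 98 = 9800 N*mm
Z = 49 * 29^2 / 6 = 41209 / 6 mm^3
sigma = M / Z = 6 * 9800 / 41209 = 58800 / 41209
= 1.427 MPa

1.427


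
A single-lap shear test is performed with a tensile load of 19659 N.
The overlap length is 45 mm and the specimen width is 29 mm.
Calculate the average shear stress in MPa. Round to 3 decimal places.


Shear stress = F / (overlap * width)
= 19659 / (45 * 29)
= 19659 / 1305
= 15.064 MPa

15.064


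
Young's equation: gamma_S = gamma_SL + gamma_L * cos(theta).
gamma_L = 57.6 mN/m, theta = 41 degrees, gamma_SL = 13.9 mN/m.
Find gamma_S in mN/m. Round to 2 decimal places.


cos(41 deg) = 0.754710
gamma_S = 13.9 + 57.6 * 0.754710
= 57.37 mN/m

57.37


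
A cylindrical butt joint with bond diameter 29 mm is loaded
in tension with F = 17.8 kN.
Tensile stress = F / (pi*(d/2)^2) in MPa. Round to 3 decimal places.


Area = pi * (29/2)^2 = 660.5199 mm^2
Stress = 17.8*1000 / 660.5199
= 26.948 MPa

26.948


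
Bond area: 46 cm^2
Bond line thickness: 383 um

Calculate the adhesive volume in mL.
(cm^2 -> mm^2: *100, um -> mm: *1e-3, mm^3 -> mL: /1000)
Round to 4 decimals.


V = 46*100 * 383*1e-3 / 1000
= 1.7618 mL

1.7618


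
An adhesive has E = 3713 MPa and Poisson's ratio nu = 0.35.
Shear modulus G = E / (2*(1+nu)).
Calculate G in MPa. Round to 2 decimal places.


G = 3713 / (2*(1+0.35))
= 3713 / 2.70
= 1375.19 MPa

1375.19


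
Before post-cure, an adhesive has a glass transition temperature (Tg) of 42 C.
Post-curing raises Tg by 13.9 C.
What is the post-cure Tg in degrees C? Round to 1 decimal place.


Tg_post = Tg_base + delta_Tg
= 42 + 13.9
= 55.9 C

55.9


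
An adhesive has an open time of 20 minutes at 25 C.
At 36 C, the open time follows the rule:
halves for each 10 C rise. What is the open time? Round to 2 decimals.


Factor = 2^((36-25)/10) = 2.1435
Open time = 20 / 2.1435 = 9.33 min

9.33


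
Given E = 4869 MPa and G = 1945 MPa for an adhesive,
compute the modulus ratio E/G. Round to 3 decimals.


E/G ratio = 4869 / 1945 = 2.503

2.503


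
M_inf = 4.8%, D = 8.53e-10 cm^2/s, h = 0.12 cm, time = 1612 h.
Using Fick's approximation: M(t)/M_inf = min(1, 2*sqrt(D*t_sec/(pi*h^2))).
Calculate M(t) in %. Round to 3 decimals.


t = 5803200 s
ratio = min(1, 2*sqrt(8.53e-10*5803200/(pi*0.0144)))
= 0.661580
M(t) = 4.8 * 0.661580 = 3.176%

3.176


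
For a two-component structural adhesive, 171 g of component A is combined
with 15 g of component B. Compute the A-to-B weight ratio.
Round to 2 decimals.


Weight ratio A:B = 171 / 15
= 11.40

11.40


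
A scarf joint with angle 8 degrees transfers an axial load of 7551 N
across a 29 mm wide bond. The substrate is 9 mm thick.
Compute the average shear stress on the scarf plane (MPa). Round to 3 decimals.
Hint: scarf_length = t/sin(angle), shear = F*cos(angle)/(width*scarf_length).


scarf_length = 9 / sin(8 deg) = 64.6677 mm
cos(8 deg) = 0.990268
shear stress = 7551 * 0.990268 / (29 * 64.6677)
= 3.987 MPa

3.987


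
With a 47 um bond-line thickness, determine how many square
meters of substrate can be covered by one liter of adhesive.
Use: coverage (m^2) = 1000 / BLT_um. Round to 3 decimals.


Coverage = 1000 / 47 = 21.277 m^2

21.277


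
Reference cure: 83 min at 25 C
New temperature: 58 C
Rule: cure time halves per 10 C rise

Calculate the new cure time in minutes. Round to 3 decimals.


factor = 2^((58-25)/10) = 9.8492
t_new = 83 / 9.8492 = 8.427 min

8.427


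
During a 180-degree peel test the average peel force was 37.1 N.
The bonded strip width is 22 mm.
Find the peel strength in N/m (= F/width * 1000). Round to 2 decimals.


Peel strength = F/width * 1000
= 37.1 / 22 * 1000
= 1686.36 N/m

1686.36


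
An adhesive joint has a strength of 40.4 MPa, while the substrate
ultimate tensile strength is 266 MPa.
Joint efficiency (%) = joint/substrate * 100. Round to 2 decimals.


Efficiency = 40.4 / 266 * 100
= 15.19%

15.19


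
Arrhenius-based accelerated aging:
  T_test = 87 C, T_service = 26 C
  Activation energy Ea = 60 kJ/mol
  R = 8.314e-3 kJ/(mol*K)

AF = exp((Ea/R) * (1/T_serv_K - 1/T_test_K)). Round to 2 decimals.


T_test_K = 360.15, T_serv_K = 299.15
AF = exp((60/8.314e-3) * (1/299.15 - 1/360.15))
= 59.50

59.50


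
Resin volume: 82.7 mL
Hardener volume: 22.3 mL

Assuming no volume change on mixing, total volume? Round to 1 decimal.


V_total = 82.7 + 22.3 = 105.0 mL

105.0


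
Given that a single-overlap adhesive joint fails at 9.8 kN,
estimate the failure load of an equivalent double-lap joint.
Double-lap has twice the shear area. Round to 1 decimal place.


Double-lap factor = 2
Expected load = 9.8 * 2 = 19.6 kN

19.6


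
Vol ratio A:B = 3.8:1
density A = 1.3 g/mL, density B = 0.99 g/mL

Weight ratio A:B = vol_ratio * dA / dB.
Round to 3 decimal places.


Weight ratio = 3.8 * 1.3 / 0.99
= 4.990

4.990


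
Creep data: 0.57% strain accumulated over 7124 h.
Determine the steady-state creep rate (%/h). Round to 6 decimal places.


Rate = 0.57 / 7124 = 0.000080 %/h

0.000080


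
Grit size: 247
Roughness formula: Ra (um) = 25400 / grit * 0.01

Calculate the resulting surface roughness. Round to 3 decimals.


Ra = 25400 / 247 * 0.01
= 1.028 um

1.028


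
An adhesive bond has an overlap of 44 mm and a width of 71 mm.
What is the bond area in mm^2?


Bond area = overlap * width
= 44 * 71
= 3124 mm^2

3124


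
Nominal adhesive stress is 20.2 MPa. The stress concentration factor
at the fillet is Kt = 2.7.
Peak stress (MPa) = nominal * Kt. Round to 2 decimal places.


Peak = 20.2 * 2.7 = 54.54 MPa

54.54


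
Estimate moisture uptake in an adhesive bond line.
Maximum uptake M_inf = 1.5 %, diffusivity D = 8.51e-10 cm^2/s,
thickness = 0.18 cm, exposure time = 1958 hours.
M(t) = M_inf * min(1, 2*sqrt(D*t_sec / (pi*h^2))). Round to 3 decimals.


Convert time: 1958 h = 7048800 s
ratio = min(1, 2*sqrt(8.51e-10*7048800/(pi*0.18^2)))
= 0.485518
M(t) = 1.5 * 0.485518 = 0.728%

0.728


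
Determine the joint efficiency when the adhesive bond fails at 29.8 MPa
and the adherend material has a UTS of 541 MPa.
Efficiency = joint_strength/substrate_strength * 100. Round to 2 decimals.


Joint efficiency = 29.8 / 541 * 100
= 5.51%

5.51


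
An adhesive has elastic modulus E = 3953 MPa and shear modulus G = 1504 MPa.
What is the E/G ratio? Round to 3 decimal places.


E/G = 3953 / 1504 = 2.628

2.628


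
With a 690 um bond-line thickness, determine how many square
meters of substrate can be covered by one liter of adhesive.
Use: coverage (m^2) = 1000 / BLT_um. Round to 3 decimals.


Coverage = 1000 / 690 = 1.449 m^2

1.449


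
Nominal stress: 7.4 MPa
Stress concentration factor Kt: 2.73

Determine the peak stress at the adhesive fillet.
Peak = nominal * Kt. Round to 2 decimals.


Peak stress = 7.4 * 2.73
= 20.20 MPa

20.20


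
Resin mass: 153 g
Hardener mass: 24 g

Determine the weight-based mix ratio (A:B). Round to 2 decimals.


Ratio = 153 / 24 = 6.38

6.38


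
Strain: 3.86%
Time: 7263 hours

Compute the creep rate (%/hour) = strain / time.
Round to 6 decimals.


Creep rate = 3.86 / 7263
= 0.000531 %/h

0.000531


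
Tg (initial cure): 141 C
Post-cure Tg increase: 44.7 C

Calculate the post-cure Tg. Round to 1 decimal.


Post-cure Tg = 141 + 44.7 = 185.7 C

185.7


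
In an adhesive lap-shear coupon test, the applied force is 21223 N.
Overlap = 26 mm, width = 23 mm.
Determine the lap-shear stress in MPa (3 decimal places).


stress = F / (overlap * width)
= 21223 / (26 * 23)
= 35.490 MPa

35.490


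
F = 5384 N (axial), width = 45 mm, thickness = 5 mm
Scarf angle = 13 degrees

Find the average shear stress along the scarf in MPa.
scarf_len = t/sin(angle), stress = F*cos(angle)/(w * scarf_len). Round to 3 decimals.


scarf_len = 5/sin(13 deg) = 22.2271
cos(13 deg) = 0.974370
stress = 5384*0.974370/(45*22.2271) = 5.245 MPa

5.245


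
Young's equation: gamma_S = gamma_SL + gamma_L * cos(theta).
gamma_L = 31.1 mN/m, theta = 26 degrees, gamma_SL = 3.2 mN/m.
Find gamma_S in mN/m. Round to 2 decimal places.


cos(26 deg) = 0.898794
gamma_S = 3.2 + 31.1 * 0.898794
= 31.15 mN/m

31.15


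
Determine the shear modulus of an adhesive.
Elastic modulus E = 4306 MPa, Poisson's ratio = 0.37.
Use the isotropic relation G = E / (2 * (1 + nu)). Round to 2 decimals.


G = 4306 / (2*(1+0.37)) = 4306 / 2.74
= 1571.53 MPa

1571.53


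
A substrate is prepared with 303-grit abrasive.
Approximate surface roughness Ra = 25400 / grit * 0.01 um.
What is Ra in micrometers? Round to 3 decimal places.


Ra = 25400 / 303 * 0.01 = 0.838 um

0.838


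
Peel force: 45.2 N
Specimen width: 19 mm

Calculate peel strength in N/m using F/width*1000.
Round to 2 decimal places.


Peel strength = 45.2 / 19 * 1000 = 2378.95 N/m

2378.95


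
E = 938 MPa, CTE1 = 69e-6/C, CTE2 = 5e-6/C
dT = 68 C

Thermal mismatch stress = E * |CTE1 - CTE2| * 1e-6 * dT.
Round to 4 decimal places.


= 938 * 64e-6 * 68
= 4.0822 MPa

4.0822


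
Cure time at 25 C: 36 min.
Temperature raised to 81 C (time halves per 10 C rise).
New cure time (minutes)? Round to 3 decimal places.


Acceleration factor = 2^(56/10) = 48.5029
New time = 36 / 48.5029 = 0.742 min

0.742


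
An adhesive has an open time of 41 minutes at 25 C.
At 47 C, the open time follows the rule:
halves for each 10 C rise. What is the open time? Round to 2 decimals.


Factor = 2^((47-25)/10) = 4.5948
Open time = 41 / 4.5948 = 8.92 min

8.92


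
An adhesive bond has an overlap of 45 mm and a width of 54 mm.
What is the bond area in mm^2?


Bond area = overlap * width
= 45 * 54
= 2430 mm^2

2430


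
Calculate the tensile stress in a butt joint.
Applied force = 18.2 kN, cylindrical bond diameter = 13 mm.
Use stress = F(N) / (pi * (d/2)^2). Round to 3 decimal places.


A = pi * 6.5^2 = 132.7323 mm^2
sigma = 18200.0 / 132.7323 = 137.118 MPa

137.118


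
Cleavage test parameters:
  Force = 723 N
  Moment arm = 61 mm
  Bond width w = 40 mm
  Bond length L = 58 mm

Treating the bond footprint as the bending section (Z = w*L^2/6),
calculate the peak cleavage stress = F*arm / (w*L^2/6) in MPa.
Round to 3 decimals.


M = 723 * 61 = 44103 N*mm
Z = 40 * 58^2 / 6 = 134560 / 6 mm^3
sigma = M / Z = 6 * 44103 / 134560 = 264618 / 134560
= 1.967 MPa

1.967


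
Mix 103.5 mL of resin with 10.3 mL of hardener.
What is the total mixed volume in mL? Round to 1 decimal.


Total = 103.5 + 10.3 = 113.8 mL

113.8


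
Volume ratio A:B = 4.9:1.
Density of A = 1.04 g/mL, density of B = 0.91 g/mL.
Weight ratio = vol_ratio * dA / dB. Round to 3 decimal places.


Wt ratio = 4.9 * 1.04 / 0.91
= 5.600

5.600


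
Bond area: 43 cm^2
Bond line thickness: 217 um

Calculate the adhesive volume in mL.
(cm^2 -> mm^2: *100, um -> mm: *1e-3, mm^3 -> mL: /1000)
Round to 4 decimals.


V = 43*100 * 217*1e-3 / 1000
= 0.9331 mL

0.9331


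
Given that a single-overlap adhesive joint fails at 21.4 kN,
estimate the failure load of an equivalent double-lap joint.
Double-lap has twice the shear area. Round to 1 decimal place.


Double-lap factor = 2
Expected load = 21.4 * 2 = 42.8 kN

42.8


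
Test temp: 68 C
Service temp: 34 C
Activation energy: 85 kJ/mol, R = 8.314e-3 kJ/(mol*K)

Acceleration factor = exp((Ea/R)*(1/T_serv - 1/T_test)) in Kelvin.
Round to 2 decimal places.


AF = exp((85/0.008314)*(1/307.15 - 1/341.15))
= 27.59

27.59


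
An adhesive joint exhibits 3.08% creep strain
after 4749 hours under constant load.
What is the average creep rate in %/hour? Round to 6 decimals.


Creep rate = strain / time
= 3.08 / 4749
= 0.000649 %/h

0.000649


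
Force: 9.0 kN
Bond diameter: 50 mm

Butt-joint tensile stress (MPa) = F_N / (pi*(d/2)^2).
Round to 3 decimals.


F_N = 9.0 * 1000 = 9000.0 N
A = pi*(25.0)^2 = 1963.4954 mm^2
stress = 9000.0 / 1963.4954 = 4.584 MPa

4.584


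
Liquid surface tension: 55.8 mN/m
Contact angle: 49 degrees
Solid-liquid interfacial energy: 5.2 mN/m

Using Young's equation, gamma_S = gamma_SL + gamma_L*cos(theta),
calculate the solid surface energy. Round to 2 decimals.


gamma_S = 5.2 + 55.8 * cos(49)
= 41.81 mN/m

41.81


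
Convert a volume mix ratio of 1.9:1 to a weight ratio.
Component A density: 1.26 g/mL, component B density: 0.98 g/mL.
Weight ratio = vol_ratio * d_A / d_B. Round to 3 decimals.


= 1.9 * 1.26 / 0.98 = 2.443

2.443


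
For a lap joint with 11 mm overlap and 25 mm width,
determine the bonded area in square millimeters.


Area = 11 * 25 = 275 mm^2

275


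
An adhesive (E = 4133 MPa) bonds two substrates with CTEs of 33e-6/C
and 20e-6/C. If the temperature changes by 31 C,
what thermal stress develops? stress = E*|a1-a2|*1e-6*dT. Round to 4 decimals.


Stress = 4133 * |33 - 20| * 1e-6 * 31
= 1.6656 MPa

1.6656


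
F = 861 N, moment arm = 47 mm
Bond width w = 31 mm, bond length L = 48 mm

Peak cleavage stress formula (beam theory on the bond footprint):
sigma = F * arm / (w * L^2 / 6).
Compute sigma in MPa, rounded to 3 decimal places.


sigma = (861 * 47) / (31 * 2304 / 6)
= 40467 * 6 / 71424
= 242802 / 71424
= 3.399 MPa

3.399


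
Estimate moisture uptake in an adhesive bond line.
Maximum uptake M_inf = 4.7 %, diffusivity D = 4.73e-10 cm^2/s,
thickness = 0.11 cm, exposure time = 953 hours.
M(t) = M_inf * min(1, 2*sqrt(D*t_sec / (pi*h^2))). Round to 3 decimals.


Convert time: 953 h = 3430800 s
ratio = min(1, 2*sqrt(4.73e-10*3430800/(pi*0.11^2)))
= 0.413229
M(t) = 4.7 * 0.413229 = 1.942%

1.942


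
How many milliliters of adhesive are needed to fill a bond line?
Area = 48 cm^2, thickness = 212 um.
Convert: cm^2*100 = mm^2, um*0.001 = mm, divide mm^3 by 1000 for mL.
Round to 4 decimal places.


= (48 * 100) * (212 * 0.001) / 1000
= 1.0176 mL

1.0176


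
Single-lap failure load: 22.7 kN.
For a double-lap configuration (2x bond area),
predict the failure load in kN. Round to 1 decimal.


Failure load = 22.7 * 2 = 45.4 kN

45.4


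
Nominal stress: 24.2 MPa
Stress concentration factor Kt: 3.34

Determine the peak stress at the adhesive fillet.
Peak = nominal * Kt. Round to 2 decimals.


Peak stress = 24.2 * 3.34
= 80.83 MPa

80.83


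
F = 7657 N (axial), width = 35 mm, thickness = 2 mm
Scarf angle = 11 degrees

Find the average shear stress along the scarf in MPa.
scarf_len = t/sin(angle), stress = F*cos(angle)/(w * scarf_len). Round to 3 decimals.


scarf_len = 2/sin(11 deg) = 10.4817
cos(11 deg) = 0.981627
stress = 7657*0.981627/(35*10.4817) = 20.488 MPa

20.488


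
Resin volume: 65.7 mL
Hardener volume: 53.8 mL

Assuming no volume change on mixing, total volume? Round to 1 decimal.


V_total = 65.7 + 53.8 = 119.5 mL

119.5


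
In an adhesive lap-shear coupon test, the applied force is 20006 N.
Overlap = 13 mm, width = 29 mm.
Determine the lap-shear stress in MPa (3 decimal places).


stress = F / (overlap * width)
= 20006 / (13 * 29)
= 53.066 MPa

53.066


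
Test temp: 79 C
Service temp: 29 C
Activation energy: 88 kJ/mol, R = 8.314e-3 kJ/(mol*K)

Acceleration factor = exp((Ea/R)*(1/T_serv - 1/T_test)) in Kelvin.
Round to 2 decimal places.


AF = exp((88/0.008314)*(1/302.15 - 1/352.15))
= 144.58

144.58


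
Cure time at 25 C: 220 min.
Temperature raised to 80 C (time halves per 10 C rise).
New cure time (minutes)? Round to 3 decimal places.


Acceleration factor = 2^(55/10) = 45.2548
New time = 220 / 45.2548 = 4.861 min

4.861


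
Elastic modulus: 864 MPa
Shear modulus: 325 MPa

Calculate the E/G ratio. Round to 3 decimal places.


E / G = 864 / 325 = 2.658

2.658


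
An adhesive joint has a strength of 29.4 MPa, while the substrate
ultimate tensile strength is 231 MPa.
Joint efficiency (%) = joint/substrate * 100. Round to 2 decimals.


Efficiency = 29.4 / 231 * 100
= 12.73%

12.73


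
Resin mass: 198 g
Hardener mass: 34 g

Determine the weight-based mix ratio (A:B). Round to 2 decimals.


Ratio = 198 / 34 = 5.82

5.82


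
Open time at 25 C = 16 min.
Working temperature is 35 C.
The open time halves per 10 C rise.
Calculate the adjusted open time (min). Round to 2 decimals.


factor = 2^((35 - 25) / 10) = 2.0000
ot = 16 / 2.0000 = 8.00 min

8.00


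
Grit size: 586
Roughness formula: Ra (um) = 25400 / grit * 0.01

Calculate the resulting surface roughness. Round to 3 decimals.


Ra = 25400 / 586 * 0.01
= 0.433 um

0.433


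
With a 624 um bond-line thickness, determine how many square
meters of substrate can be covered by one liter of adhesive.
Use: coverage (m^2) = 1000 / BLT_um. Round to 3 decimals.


Coverage = 1000 / 624 = 1.603 m^2

1.603


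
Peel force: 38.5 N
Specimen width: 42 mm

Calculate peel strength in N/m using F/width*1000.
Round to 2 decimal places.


Peel strength = 38.5 / 42 * 1000 = 916.67 N/m

916.67


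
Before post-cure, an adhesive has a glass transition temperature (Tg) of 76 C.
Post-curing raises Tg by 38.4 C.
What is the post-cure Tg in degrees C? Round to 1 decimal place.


Tg_post = Tg_base + delta_Tg
= 76 + 38.4
= 114.4 C

114.4


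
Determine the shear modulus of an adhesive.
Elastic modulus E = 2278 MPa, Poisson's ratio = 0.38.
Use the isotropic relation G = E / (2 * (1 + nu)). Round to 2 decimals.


G = 2278 / (2*(1+0.38)) = 2278 / 2.76
= 825.36 MPa

825.36


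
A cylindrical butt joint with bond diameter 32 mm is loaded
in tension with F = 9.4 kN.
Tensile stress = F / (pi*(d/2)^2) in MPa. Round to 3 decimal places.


Area = pi * (32/2)^2 = 804.2477 mm^2
Stress = 9.4*1000 / 804.2477
= 11.688 MPa

11.688


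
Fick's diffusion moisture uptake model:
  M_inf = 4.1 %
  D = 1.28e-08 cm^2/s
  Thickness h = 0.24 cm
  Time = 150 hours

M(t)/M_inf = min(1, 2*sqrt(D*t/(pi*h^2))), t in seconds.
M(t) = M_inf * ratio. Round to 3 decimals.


t_sec = 150 * 3600 = 540000
ratio = 2*sqrt(1.28e-08*540000/(pi*0.24^2))
= min(1, 0.390882)
= 0.390882
M(t) = 4.1 * 0.390882 = 1.603 %

1.603


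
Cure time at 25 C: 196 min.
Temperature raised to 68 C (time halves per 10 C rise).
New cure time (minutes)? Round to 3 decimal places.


Acceleration factor = 2^(43/10) = 19.6983
New time = 196 / 19.6983 = 9.950 min

9.950


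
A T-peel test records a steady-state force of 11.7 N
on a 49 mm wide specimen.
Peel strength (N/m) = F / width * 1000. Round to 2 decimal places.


Peel strength = 11.7 / 49 * 1000
= 238.78 N/m

238.78


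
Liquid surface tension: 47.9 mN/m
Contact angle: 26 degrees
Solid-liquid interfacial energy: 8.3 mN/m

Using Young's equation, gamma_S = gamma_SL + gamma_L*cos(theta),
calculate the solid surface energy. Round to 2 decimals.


gamma_S = 8.3 + 47.9 * cos(26)
= 51.35 mN/m

51.35


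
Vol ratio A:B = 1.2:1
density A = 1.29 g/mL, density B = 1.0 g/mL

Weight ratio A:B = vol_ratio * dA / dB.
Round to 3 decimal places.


Weight ratio = 1.2 * 1.29 / 1.0
= 1.548

1.548


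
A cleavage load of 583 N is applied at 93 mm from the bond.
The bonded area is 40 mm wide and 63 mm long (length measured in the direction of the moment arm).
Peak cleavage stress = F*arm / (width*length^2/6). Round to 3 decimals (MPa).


Moment = 583 * 93 = 54219 N*mm
Section modulus = 40 * 3969 / 6 = 158760 / 6 mm^3
Stress = 54219 / (158760 / 6) = 325314 / 158760
= 2.049 MPa

2.049


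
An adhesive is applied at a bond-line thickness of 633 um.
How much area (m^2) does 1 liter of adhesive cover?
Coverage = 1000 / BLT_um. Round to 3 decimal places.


Coverage = 1000 / 633 = 1.580 m^2

1.580


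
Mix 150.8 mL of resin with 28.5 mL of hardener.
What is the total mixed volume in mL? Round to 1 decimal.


Total = 150.8 + 28.5 = 179.3 mL

179.3


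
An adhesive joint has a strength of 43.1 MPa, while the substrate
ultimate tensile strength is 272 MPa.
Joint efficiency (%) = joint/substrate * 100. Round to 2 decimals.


Efficiency = 43.1 / 272 * 100
= 15.85%

15.85


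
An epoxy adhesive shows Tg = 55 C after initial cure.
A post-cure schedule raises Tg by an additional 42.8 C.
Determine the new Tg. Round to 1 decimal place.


New Tg = 55 + 42.8
= 97.8 C

97.8


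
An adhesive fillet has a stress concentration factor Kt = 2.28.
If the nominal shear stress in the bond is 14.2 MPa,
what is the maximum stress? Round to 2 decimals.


Max stress = 14.2 * 2.28 = 32.38 MPa

32.38


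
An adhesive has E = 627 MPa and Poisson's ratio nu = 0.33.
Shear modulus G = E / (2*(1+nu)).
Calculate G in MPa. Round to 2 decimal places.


G = 627 / (2*(1+0.33))
= 627 / 2.66
= 235.71 MPa

235.71


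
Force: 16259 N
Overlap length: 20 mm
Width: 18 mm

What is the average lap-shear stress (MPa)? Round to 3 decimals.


Average shear stress = F / (overlap * width)
= 16259 / (20 * 18)
= 45.164 MPa

45.164
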